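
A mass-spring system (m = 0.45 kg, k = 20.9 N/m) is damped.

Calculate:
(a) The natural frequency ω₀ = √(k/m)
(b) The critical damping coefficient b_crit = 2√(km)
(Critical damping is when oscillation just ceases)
ω₀ = √(k/m) = √(20.9/0.45) = 6.815 rad/s
b_crit = 2√(km) = 2√(20.9×0.45) = 6.134 kg/s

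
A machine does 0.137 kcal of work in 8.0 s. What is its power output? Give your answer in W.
P = W/t = 573.2 J / 8 s = 71.65 W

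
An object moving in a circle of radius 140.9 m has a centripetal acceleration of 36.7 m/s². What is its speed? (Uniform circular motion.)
v = √(a_c × r) = √(36.7 × 140.9) = 71.91 m/s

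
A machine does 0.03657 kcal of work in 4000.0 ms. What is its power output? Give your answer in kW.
P = W/t = 153 J / 4 s = 38.25 W = 0.03825 kW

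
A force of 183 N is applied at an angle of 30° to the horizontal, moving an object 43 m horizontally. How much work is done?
W = Fd cosθ = 183×43×cos(30°) = 6814.8 J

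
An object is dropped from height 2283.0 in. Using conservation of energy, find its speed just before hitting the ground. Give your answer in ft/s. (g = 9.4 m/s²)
mgh = ½mv² → v = √(2gh) = √(2×9.4×57.99) = 33.02 m/s = 108.3 ft/s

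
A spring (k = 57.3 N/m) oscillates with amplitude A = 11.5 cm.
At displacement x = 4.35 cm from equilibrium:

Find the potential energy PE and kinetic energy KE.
E_total = ½kA² = ½×57.3×(0.115)² = 0.3789 J
PE = ½kx² = ½×57.3×(0.0435)² = 0.05421 J
KE = E_total − PE = 0.3247 J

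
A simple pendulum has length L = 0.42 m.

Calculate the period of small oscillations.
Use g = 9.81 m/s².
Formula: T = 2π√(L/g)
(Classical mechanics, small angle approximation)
T = 2π√(L/g) = 2π√(0.42/9.81) = 1.3 s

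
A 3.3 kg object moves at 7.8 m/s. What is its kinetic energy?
KE = ½mv² = ½×3.3×7.8² = 100.386 J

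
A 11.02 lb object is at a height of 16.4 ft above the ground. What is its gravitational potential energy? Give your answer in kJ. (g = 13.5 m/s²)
PE = mgh = 4.999 kg × 13.5 m/s² × 4.999 m = 337.3 J = 0.3373 kJ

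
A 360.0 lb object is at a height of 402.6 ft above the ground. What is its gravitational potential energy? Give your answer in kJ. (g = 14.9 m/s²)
PE = mgh = 163.3 kg × 14.9 m/s² × 122.7 m = 2.986e+05 J = 298.6 kJ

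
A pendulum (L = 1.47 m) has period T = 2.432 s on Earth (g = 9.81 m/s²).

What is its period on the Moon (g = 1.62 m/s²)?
T = 2π√(L/g), so T_moon/T_earth = √(g_earth/g_moon)
T_moon = 2π√(1.47/1.62) = 5.985 s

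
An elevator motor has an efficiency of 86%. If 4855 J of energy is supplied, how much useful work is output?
W_out = η × W_in = 0.86 × 4855 = 4175.3 J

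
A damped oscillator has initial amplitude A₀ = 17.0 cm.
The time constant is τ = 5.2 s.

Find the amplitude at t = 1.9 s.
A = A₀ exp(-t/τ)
A = A₀ exp(−t/τ) = 17.0×exp(−1.9/5.2) = 11.8 cm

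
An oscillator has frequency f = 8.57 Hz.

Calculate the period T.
T = 1/f = 1/8.57 = 0.1167 s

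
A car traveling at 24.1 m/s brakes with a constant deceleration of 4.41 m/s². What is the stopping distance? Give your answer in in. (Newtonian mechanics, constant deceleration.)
d = v₀² / (2a) (with unit conversion) = 2593.0 in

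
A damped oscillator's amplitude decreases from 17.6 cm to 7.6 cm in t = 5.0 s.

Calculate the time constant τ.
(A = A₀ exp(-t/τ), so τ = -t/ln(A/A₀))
A/A₀ = 7.6/17.6 = 0.4318; ln(A/A₀) = -0.8398
τ = −t/ln(A/A₀) = −5.0/-0.8398 = 5.954 s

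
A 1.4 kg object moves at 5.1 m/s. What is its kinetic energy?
KE = ½mv² = ½×1.4×5.1² = 18.207 J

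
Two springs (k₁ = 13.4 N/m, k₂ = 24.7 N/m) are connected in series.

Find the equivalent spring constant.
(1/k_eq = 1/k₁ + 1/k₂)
1/k_eq = 1/13.4 + 1/24.7 = 0.11511; k_eq = 8.687 N/m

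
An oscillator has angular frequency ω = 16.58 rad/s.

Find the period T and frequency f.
T = 2π/ω = 2π/16.58 = 0.379 s; f = ω/2π = 2.639 Hz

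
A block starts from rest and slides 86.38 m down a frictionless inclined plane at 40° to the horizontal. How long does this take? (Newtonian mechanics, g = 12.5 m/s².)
a = g sin(θ) = 12.5 × sin(40°) = 8.03 m/s²
t = √(2d/a) = √(2 × 86.38 / 8.03) = 4.64 s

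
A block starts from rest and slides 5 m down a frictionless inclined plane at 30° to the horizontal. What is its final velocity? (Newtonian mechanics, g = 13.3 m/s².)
a = g sin(θ) = 13.3 × sin(30°) = 6.65 m/s²
v = √(2ad) = √(2 × 6.65 × 5) = 8.15 m/s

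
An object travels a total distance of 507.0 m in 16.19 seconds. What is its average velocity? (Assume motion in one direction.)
v_avg = Δd / Δt = 507.0 / 16.19 = 31.32 m/s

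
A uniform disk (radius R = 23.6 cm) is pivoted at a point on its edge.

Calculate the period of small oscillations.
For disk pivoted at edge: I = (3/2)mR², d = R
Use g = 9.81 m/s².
I/m = (3/2)R² = 0.08354 m²; d = R = 0.236 m
T = 2π√((3/2)R²/(gR)) = 2π√(3R/(2g)) = 1.194 s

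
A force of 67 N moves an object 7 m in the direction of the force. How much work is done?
W = Fd = 67×7 = 469.0 J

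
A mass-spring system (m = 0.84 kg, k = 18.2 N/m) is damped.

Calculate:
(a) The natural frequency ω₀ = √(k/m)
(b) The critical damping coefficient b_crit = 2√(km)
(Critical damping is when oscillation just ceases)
ω₀ = √(k/m) = √(18.2/0.84) = 4.655 rad/s
b_crit = 2√(km) = 2√(18.2×0.84) = 7.82 kg/s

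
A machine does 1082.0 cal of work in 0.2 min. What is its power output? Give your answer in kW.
P = W/t = 4527 J / 12 s = 377.3 W = 0.3773 kW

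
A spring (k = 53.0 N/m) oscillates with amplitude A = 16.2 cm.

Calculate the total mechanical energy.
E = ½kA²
E = ½kA² = ½×53.0×(0.162)² = 0.6955 J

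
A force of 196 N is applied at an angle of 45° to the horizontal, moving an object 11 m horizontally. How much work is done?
W = Fd cosθ = 196×11×cos(45°) = 1524.5 J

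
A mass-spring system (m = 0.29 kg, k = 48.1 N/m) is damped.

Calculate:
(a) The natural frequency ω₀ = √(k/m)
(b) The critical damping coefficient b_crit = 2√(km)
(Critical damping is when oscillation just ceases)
ω₀ = √(k/m) = √(48.1/0.29) = 12.88 rad/s
b_crit = 2√(km) = 2√(48.1×0.29) = 7.47 kg/s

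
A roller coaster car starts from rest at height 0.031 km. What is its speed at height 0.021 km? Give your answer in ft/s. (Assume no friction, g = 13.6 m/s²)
mgh₁ = ½mv₂² + mgh₂ → v₂ = √(2g(h₁−h₂)) = √(2×13.6×(31−21)) = 16.49 m/s = 54.11 ft/s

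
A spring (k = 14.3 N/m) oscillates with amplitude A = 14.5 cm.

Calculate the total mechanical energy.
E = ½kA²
E = ½kA² = ½×14.3×(0.145)² = 0.1503 J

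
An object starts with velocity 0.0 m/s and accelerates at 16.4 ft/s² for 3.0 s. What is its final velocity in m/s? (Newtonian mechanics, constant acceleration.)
v = v₀ + at (with unit conversion) = 15.0 m/s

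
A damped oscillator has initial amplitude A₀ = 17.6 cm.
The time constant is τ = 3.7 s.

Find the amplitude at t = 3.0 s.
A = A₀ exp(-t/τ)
A = A₀ exp(−t/τ) = 17.6×exp(−3.0/3.7) = 7.823 cm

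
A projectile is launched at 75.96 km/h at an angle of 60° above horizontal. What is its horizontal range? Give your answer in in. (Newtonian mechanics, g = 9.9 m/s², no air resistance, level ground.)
R = v₀² sin(2θ) / g (with unit conversion) = 1533.0 in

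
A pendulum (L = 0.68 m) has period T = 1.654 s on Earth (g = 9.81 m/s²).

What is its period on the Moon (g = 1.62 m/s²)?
T = 2π√(L/g), so T_moon/T_earth = √(g_earth/g_moon)
T_moon = 2π√(0.68/1.62) = 4.071 s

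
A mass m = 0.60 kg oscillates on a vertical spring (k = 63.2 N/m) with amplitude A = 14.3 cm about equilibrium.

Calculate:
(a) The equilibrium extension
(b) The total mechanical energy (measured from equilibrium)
x_eq = mg/k = 0.6×9.81/63.2 = 0.09313 m = 9.313 cm
E = ½kA² = ½×63.2×(0.143)² = 0.6462 J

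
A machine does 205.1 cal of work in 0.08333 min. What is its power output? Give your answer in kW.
P = W/t = 858.1 J / 5 s = 171.6 W = 0.1716 kW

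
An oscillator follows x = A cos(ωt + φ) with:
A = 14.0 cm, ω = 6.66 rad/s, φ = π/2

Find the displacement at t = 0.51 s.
x = A cos(ωt + φ) = 14.0×cos(6.66×0.51 + π/2) = 3.532 cm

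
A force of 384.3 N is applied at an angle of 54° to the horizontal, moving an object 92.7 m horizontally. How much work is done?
W = Fd cosθ = 384.3×92.7×cos(54°) = 20940.0 J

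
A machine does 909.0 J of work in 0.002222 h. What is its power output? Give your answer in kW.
P = W/t = 909 J / 7.999 s = 113.6 W = 0.1136 kW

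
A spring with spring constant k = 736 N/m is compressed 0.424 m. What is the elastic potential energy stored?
PE = ½kx² = ½×736×0.424² = 66.16 J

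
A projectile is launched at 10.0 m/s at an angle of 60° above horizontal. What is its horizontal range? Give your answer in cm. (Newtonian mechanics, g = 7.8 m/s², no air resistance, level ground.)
R = v₀² sin(2θ) / g (with unit conversion) = 1110.0 cm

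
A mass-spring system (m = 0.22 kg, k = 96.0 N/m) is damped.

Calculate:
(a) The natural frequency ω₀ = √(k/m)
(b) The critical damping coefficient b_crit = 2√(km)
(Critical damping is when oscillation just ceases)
ω₀ = √(k/m) = √(96.0/0.22) = 20.89 rad/s
b_crit = 2√(km) = 2√(96.0×0.22) = 9.191 kg/s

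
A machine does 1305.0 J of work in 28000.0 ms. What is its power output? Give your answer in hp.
P = W/t = 1305 J / 28 s = 46.61 W = 0.0625 hp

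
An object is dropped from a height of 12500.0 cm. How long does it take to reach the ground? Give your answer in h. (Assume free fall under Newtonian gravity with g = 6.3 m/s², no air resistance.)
t = √(2h/g) (with unit conversion) = 0.00175 h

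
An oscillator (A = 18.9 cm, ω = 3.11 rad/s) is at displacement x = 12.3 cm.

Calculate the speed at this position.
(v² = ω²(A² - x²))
v = ω√(A² − x²) = 3.11×√(0.189² − 0.123²) = 0.4463 m/s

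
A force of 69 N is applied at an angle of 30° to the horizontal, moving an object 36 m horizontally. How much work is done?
W = Fd cosθ = 69×36×cos(30°) = 2151.2 J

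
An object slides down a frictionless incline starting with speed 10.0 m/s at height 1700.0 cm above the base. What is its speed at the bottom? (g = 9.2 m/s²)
½mv₀² + mgh = ½mv² → v = √(v₀² + 2gh) = √(10² + 2×9.2×17) = 20.32 m/s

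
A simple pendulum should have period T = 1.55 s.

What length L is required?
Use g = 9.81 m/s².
T = 2π√(L/g) → L = g(T/2π)² = 9.81×(1.55/2π)² = 0.597 m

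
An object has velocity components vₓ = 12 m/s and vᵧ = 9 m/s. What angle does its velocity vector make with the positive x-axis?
θ = arctan(vᵧ/vₓ) = arctan(9/12) = 36.87°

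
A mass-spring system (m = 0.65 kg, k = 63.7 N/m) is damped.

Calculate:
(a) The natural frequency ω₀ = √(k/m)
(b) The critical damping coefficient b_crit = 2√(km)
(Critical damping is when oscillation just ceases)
ω₀ = √(k/m) = √(63.7/0.65) = 9.899 rad/s
b_crit = 2√(km) = 2√(63.7×0.65) = 12.87 kg/s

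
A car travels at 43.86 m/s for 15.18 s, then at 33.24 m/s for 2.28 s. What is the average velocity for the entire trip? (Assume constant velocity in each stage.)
d₁ = v₁t₁ = 43.86 × 15.18 = 665.795 m
d₂ = v₂t₂ = 33.24 × 2.28 = 75.7872 m
d_total = 741.58 m, t_total = 17.46 s
v_avg = d_total/t_total = 741.58/17.46 = 42.47 m/s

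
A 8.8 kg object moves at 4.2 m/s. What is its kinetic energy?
KE = ½mv² = ½×8.8×4.2² = 77.616 J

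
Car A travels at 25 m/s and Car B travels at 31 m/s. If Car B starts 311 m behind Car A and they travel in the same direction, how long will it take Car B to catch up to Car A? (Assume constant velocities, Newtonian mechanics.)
Relative speed: v_rel = 31 - 25 = 6 m/s
Time to catch: t = d₀/v_rel = 311/6 = 51.83 s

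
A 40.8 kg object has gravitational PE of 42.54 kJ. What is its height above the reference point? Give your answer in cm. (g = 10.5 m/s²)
PE = mgh → h = PE/(mg) = 4.254e+04 J / (40.8 kg × 10.5 m/s²) = 99.3 m = 9930.0 cm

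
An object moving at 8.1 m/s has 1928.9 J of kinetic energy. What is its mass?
KE = ½mv² → m = 2KE/v² = 2×1928.9/8.1² = 58.8 kg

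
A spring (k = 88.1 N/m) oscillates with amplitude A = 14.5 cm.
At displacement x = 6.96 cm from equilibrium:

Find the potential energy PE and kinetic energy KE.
E_total = ½kA² = ½×88.1×(0.145)² = 0.9262 J
PE = ½kx² = ½×88.1×(0.0696)² = 0.2134 J
KE = E_total − PE = 0.7128 J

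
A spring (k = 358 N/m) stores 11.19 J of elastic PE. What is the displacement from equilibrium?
PE = ½kx² → x = √(2PE/k) = √(2×11.19/358) = 0.25 m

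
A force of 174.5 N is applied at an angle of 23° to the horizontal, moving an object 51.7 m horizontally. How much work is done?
W = Fd cosθ = 174.5×51.7×cos(23°) = 8304.5 J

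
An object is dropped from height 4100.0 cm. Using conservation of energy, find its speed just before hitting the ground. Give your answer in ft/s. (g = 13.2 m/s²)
mgh = ½mv² → v = √(2gh) = √(2×13.2×41) = 32.9 m/s = 107.9 ft/s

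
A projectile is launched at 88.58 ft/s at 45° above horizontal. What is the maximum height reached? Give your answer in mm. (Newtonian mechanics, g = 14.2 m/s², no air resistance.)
H = v₀²sin²(θ)/(2g) (with unit conversion) = 12830.0 mm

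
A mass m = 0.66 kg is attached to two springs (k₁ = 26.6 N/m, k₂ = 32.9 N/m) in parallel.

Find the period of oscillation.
k_eq = k₁+k₂ = 59.5 N/m
T = 2π√(m/k_eq) = 2π√(0.66/59.5) = 0.6617 s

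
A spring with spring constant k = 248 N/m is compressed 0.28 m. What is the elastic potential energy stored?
PE = ½kx² = ½×248×0.28² = 9.722 J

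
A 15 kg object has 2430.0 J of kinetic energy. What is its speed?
KE = ½mv² → v = √(2KE/m) = √(2×2430.0/15) = 18.0 m/s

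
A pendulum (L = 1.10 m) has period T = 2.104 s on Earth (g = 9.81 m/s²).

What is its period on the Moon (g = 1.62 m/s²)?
T = 2π√(L/g), so T_moon/T_earth = √(g_earth/g_moon)
T_moon = 2π√(1.1/1.62) = 5.177 s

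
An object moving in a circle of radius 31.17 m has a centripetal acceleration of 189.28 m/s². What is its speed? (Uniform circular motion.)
v = √(a_c × r) = √(189.28 × 31.17) = 76.81 m/s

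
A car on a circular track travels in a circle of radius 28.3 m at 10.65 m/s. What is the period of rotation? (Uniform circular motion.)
T = 2πr/v = 2π×28.3/10.65 = 16.7 s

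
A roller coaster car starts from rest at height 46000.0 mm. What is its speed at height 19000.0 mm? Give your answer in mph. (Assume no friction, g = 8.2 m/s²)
mgh₁ = ½mv₂² + mgh₂ → v₂ = √(2g(h₁−h₂)) = √(2×8.2×(46−19)) = 21.04 m/s = 47.07 mph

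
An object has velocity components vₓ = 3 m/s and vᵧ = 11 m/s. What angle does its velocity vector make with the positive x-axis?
θ = arctan(vᵧ/vₓ) = arctan(11/3) = 74.74°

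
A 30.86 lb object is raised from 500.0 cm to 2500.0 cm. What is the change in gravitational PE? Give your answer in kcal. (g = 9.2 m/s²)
ΔPE = mg(h₂ − h₁) = 14 kg × 9.2 m/s² × (25 − 5) m = 2576 J = 0.6156 kcal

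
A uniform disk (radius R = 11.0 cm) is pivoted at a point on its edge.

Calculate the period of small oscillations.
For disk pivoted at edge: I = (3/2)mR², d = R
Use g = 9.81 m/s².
I/m = (3/2)R² = 0.01815 m²; d = R = 0.11 m
T = 2π√((3/2)R²/(gR)) = 2π√(3R/(2g)) = 0.8149 s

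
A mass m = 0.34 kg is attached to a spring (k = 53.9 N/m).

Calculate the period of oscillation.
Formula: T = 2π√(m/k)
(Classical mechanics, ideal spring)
T = 2π√(m/k) = 2π√(0.34/53.9) = 0.499 s; f = 1/T = 2.004 Hz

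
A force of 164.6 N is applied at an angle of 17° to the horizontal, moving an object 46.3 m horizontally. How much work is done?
W = Fd cosθ = 164.6×46.3×cos(17°) = 7288.0 J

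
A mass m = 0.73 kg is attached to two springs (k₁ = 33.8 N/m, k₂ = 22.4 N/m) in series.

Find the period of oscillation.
k_eq = k₁k₂/(k₁+k₂) = 13.47 N/m
T = 2π√(m/k_eq) = 2π√(0.73/13.47) = 1.463 s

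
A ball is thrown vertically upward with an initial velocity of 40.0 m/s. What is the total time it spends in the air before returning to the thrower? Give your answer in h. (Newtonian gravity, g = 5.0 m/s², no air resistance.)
t_total = 2v₀/g (with unit conversion) = 0.004444 h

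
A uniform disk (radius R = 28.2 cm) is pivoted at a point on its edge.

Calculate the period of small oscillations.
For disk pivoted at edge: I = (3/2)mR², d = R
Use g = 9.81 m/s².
I/m = (3/2)R² = 0.1193 m²; d = R = 0.282 m
T = 2π√((3/2)R²/(gR)) = 2π√(3R/(2g)) = 1.305 s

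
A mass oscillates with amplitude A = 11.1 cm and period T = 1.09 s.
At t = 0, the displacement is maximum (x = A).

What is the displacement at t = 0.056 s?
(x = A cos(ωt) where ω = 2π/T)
ω = 2π/T = 2π/1.09 = 5.764 rad/s
x = A cos(ωt) = 11.1×cos(5.764×0.056) = 10.53 cm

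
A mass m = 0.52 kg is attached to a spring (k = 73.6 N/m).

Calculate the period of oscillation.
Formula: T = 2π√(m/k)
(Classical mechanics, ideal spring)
T = 2π√(m/k) = 2π√(0.52/73.6) = 0.5281 s; f = 1/T = 1.893 Hz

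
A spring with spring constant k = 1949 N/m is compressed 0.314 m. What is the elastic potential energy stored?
PE = ½kx² = ½×1949×0.314² = 96.08 J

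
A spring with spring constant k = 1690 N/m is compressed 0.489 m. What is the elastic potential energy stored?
PE = ½kx² = ½×1690×0.489² = 202.1 J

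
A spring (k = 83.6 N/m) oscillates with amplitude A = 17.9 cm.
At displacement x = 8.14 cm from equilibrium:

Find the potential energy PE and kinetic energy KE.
E_total = ½kA² = ½×83.6×(0.179)² = 1.339 J
PE = ½kx² = ½×83.6×(0.0814)² = 0.277 J
KE = E_total − PE = 1.062 J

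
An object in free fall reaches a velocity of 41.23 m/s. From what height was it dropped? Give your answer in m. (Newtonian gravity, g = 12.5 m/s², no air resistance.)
h = v²/(2g) = 68.0 m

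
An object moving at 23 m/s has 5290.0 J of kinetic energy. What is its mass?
KE = ½mv² → m = 2KE/v² = 2×5290.0/23² = 20.0 kg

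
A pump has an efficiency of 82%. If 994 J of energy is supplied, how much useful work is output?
W_out = η × W_in = 0.82 × 994 = 815.08 J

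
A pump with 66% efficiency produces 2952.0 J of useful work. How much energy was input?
W_in = W_out/η = 2952.0/0.66 = 4472.7 J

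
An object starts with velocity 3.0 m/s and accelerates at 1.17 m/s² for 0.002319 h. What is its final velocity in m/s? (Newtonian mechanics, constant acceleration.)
v = v₀ + at (with unit conversion) = 12.77 m/s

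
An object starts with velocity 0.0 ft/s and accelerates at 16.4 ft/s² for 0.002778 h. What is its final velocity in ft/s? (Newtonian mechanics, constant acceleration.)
v = v₀ + at (with unit conversion) = 164.0 ft/s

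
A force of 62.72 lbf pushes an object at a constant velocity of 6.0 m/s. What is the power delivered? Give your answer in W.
P = Fv = 279 N × 6 m/s = 1674 W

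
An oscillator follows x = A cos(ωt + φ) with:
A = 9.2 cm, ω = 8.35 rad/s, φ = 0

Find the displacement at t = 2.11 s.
x = A cos(ωt + φ) = 9.2×cos(8.35×2.11 + 0) = 3.066 cm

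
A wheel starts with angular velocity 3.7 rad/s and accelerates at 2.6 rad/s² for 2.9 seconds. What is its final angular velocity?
ω = ω₀ + αt = 3.7 + 2.6 × 2.9 = 11.24 rad/s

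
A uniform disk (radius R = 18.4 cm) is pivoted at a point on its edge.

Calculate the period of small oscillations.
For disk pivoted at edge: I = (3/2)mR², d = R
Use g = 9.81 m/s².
I/m = (3/2)R² = 0.05078 m²; d = R = 0.184 m
T = 2π√((3/2)R²/(gR)) = 2π√(3R/(2g)) = 1.054 s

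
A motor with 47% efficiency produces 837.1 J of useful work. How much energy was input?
W_in = W_out/η = 837.1/0.47 = 1781.1 J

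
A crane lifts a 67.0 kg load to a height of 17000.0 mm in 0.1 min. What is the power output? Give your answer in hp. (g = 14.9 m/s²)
W = mgh = 67×14.9×17 = 1.697e+04 J
P = W/t = 1.697e+04/6 = 2829 W = 3.793 hp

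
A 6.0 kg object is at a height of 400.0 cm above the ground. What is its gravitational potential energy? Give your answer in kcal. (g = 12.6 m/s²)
PE = mgh = 6 kg × 12.6 m/s² × 4 m = 302.4 J = 0.07228 kcal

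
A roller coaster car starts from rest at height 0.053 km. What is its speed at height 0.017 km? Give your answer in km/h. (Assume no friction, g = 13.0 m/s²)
mgh₁ = ½mv₂² + mgh₂ → v₂ = √(2g(h₁−h₂)) = √(2×13.0×(53−17)) = 30.59 m/s = 110.1 km/h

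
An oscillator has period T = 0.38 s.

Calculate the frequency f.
f = 1/T = 1/0.38 = 2.632 Hz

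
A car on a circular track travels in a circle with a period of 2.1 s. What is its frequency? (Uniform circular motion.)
f = 1/T = 1/2.1 = 0.4762 Hz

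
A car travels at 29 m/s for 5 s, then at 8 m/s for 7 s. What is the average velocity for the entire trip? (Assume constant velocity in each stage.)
d₁ = v₁t₁ = 29 × 5 = 145 m
d₂ = v₂t₂ = 8 × 7 = 56 m
d_total = 201 m, t_total = 12 s
v_avg = d_total/t_total = 201/12 = 16.75 m/s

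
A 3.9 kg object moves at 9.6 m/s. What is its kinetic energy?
KE = ½mv² = ½×3.9×9.6² = 179.712 J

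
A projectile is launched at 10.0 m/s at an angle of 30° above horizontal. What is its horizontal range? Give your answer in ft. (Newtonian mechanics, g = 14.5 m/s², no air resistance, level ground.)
R = v₀² sin(2θ) / g (with unit conversion) = 19.6 ft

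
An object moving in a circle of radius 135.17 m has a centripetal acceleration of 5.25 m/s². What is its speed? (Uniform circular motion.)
v = √(a_c × r) = √(5.25 × 135.17) = 26.64 m/s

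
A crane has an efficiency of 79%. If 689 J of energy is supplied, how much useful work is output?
W_out = η × W_in = 0.79 × 689 = 544.31 J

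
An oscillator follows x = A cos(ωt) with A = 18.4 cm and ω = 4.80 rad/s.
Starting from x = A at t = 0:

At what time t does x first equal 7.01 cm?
cos(ωt) = x/A = 7.01/18.4 = 0.381
ωt = arccos(0.381) = 1.18 rad
t = 1.18/4.8 = 0.2458 s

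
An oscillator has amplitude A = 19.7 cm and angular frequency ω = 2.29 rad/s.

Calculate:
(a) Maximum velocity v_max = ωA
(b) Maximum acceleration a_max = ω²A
v_max = ωA = 2.29×0.197 = 0.4511 m/s
a_max = ω²A = 2.29²×0.197 = 1.033 m/s²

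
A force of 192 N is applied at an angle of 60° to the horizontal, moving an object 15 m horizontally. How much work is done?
W = Fd cosθ = 192×15×cos(60°) = 1440.0 J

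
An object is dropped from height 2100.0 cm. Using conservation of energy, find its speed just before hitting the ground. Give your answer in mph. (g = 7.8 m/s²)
mgh = ½mv² → v = √(2gh) = √(2×7.8×21) = 18.1 m/s = 40.49 mph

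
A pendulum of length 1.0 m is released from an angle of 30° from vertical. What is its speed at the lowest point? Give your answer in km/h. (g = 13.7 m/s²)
h = L(1 − cosθ) = 1.0×(1 − cos30°) = 0.134 m
v = √(2gh) = √(2×13.7×0.134) = 1.916 m/s = 6.897 km/h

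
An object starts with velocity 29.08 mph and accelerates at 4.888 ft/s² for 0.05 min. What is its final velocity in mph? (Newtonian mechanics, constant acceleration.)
v = v₀ + at (with unit conversion) = 39.08 mph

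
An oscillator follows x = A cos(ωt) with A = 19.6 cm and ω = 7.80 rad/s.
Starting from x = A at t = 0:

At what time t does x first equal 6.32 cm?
cos(ωt) = x/A = 6.32/19.6 = 0.3224
ωt = arccos(0.3224) = 1.242 rad
t = 1.242/7.8 = 0.1593 s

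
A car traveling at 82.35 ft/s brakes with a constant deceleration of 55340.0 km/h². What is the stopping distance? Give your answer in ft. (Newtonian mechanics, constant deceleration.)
d = v₀² / (2a) (with unit conversion) = 242.0 ft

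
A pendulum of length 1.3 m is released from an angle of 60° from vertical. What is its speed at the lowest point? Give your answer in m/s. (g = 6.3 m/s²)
h = L(1 − cosθ) = 1.3×(1 − cos60°) = 0.65 m
v = √(2gh) = √(2×6.3×0.65) = 2.862 m/s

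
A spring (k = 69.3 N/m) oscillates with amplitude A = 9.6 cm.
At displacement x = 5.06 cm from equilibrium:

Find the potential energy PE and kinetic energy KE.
E_total = ½kA² = ½×69.3×(0.096)² = 0.3193 J
PE = ½kx² = ½×69.3×(0.0506)² = 0.08872 J
KE = E_total − PE = 0.2306 J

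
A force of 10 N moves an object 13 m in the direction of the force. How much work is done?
W = Fd = 10×13 = 130.0 J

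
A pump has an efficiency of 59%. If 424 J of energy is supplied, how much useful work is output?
W_out = η × W_in = 0.59 × 424 = 250.16 J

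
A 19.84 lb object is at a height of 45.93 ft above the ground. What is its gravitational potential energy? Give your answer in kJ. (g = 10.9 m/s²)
PE = mgh = 8.999 kg × 10.9 m/s² × 14 m = 1373 J = 1.373 kJ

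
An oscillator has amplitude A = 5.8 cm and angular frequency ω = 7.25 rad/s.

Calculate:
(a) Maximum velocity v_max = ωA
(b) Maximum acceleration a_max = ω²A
v_max = ωA = 7.25×0.058 = 0.4205 m/s
a_max = ω²A = 7.25²×0.058 = 3.049 m/s²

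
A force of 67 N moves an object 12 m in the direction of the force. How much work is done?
W = Fd = 67×12 = 804.0 J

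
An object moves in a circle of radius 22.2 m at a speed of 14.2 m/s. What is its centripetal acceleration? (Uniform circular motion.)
a_c = v²/r = 14.2²/22.2 = 201.64/22.2 = 9.08 m/s²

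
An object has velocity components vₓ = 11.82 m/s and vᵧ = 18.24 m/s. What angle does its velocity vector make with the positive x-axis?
θ = arctan(vᵧ/vₓ) = arctan(18.24/11.82) = 57.06°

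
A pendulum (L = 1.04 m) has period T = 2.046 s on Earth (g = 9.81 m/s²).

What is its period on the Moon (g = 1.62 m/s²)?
T = 2π√(L/g), so T_moon/T_earth = √(g_earth/g_moon)
T_moon = 2π√(1.04/1.62) = 5.034 s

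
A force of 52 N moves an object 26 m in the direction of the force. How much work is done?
W = Fd = 52×26 = 1352.0 J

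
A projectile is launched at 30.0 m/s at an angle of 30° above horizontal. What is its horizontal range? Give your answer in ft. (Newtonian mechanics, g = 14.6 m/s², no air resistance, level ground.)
R = v₀² sin(2θ) / g (with unit conversion) = 175.1 ft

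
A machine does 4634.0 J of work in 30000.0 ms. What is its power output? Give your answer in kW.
P = W/t = 4634 J / 30 s = 154.5 W = 0.1545 kW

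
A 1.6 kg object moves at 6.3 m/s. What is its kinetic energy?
KE = ½mv² = ½×1.6×6.3² = 31.752 J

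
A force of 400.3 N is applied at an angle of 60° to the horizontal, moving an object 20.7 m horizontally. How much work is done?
W = Fd cosθ = 400.3×20.7×cos(60°) = 4143.1 J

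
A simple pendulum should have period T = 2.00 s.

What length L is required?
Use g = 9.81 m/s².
T = 2π√(L/g) → L = g(T/2π)² = 9.81×(2.0/2π)² = 0.994 m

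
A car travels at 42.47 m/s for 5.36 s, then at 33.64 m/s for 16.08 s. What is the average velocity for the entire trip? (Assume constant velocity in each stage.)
d₁ = v₁t₁ = 42.47 × 5.36 = 227.639 m
d₂ = v₂t₂ = 33.64 × 16.08 = 540.931 m
d_total = 768.57 m, t_total = 21.44 s
v_avg = d_total/t_total = 768.57/21.44 = 35.85 m/s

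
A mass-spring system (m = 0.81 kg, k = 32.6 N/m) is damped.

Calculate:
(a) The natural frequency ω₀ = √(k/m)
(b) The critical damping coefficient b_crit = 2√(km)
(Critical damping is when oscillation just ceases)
ω₀ = √(k/m) = √(32.6/0.81) = 6.344 rad/s
b_crit = 2√(km) = 2√(32.6×0.81) = 10.28 kg/s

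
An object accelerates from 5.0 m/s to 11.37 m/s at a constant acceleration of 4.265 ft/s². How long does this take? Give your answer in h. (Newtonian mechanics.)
t = (v - v₀)/a (with unit conversion) = 0.001361 h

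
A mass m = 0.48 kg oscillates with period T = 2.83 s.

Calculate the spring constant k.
T = 2π√(m/k) → k = m(2π/T)² = 0.48×(2π/2.83)² = 2.366 N/m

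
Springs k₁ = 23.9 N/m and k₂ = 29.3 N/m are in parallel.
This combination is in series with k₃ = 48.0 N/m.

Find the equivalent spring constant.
k₁₂ = k₁ + k₂ = 53.2 N/m (parallel)
1/k_eq = 1/k₁₂ + 1/k₃ → k_eq = 25.23 N/m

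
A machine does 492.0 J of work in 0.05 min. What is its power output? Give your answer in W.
P = W/t = 492 J / 3 s = 164 W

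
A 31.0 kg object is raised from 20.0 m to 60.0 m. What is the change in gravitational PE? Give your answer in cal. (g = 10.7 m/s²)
ΔPE = mg(h₂ − h₁) = 31 kg × 10.7 m/s² × (60 − 20) m = 1.327e+04 J = 3171.0 cal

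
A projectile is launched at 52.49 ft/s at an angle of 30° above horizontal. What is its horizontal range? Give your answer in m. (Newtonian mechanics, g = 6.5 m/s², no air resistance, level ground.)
R = v₀² sin(2θ) / g (with unit conversion) = 34.1 m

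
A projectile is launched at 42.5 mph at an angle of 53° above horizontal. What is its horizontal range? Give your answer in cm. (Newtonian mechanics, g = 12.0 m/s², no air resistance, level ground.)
R = v₀² sin(2θ) / g (with unit conversion) = 2892.0 cm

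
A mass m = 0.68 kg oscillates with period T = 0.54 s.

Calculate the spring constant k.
T = 2π√(m/k) → k = m(2π/T)² = 0.68×(2π/0.54)² = 92.06 N/m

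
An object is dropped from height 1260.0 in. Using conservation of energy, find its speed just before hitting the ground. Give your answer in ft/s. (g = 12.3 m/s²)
mgh = ½mv² → v = √(2gh) = √(2×12.3×32) = 28.06 m/s = 92.06 ft/s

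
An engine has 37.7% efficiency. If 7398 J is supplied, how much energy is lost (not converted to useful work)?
W_out = η × W_in = 0.377×7398 = 2789.0 J
W_lost = W_in − W_out = 7398 − 2789.0 = 4609.0 J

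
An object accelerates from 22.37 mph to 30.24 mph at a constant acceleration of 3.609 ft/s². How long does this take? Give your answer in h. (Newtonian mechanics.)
t = (v - v₀)/a (with unit conversion) = 0.0008884 h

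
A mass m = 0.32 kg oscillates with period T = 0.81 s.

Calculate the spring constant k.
T = 2π√(m/k) → k = m(2π/T)² = 0.32×(2π/0.81)² = 19.25 N/m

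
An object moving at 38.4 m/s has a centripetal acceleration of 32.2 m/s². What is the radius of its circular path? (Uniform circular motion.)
r = v²/a_c = 38.4²/32.2 = 45.79 m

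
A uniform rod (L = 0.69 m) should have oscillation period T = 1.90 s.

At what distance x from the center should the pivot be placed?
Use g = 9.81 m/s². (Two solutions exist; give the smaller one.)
T = 2π√((L²/12 + x²)/(gx)). Let c = T²g/(4π²) = 0.897.
x² − cx + L²/12 = 0 → x = (c − √(c² − L²/3))/2 = 0.04665 m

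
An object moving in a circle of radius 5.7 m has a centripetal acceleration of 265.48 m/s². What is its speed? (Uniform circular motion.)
v = √(a_c × r) = √(265.48 × 5.7) = 38.9 m/s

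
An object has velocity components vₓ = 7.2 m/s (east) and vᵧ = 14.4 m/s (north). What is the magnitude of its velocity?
|v| = √(vₓ² + vᵧ²) = √(7.2² + 14.4²) = √(259.2) = 16.1 m/s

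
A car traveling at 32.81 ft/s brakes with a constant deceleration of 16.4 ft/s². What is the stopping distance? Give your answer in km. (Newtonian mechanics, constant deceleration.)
d = v₀² / (2a) (with unit conversion) = 0.01 km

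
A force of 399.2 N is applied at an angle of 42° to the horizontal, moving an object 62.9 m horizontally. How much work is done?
W = Fd cosθ = 399.2×62.9×cos(42°) = 18660.0 J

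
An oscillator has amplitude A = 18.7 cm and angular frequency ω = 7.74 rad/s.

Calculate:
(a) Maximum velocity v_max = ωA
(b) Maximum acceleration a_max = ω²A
v_max = ωA = 7.74×0.187 = 1.447 m/s
a_max = ω²A = 7.74²×0.187 = 11.2 m/s²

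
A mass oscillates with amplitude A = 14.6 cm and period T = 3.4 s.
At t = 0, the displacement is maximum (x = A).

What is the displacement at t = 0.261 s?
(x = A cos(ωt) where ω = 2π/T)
ω = 2π/T = 2π/3.4 = 1.848 rad/s
x = A cos(ωt) = 14.6×cos(1.848×0.261) = 12.93 cm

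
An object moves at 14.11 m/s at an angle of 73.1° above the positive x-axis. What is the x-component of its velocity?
vₓ = v cos(θ) = 14.11 × cos(73.1°) = 4.1 m/s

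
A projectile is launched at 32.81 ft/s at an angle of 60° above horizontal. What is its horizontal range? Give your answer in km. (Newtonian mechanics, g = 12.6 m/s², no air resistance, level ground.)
R = v₀² sin(2θ) / g (with unit conversion) = 0.006874 km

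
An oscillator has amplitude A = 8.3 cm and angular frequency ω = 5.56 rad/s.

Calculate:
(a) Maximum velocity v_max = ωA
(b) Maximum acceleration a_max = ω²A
v_max = ωA = 5.56×0.083 = 0.4615 m/s
a_max = ω²A = 5.56²×0.083 = 2.566 m/s²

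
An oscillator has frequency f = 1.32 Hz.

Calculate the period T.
T = 1/f = 1/1.32 = 0.7576 s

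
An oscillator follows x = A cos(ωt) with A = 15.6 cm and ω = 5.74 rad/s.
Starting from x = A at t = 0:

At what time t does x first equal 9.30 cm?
cos(ωt) = x/A = 9.3/15.6 = 0.5962
ωt = arccos(0.5962) = 0.9321 rad
t = 0.9321/5.74 = 0.1624 s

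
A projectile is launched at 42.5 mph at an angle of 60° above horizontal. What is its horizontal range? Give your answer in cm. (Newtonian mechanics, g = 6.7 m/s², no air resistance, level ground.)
R = v₀² sin(2θ) / g (with unit conversion) = 4666.0 cm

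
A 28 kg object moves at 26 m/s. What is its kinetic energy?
KE = ½mv² = ½×28×26² = 9464.0 J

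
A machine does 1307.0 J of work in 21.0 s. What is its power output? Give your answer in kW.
P = W/t = 1307 J / 21 s = 62.24 W = 0.06224 kW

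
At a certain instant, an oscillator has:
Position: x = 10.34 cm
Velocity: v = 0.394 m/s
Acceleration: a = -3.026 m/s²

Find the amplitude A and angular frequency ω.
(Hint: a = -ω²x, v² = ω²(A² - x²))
a = −ω²x → ω = √(|a|/x) = √(3.026/0.1034) = 5.41 rad/s
v² = ω²(A² − x²) → A = √(x² + v²/ω²) = √(0.1034² + 0.394²/5.41²) = 0.1265 m = 12.65 cm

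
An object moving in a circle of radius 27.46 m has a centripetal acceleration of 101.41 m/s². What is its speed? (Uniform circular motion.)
v = √(a_c × r) = √(101.41 × 27.46) = 52.77 m/s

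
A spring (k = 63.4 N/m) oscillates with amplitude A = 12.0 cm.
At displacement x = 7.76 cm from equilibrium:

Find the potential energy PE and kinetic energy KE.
E_total = ½kA² = ½×63.4×(0.12)² = 0.4565 J
PE = ½kx² = ½×63.4×(0.0776)² = 0.1909 J
KE = E_total − PE = 0.2656 J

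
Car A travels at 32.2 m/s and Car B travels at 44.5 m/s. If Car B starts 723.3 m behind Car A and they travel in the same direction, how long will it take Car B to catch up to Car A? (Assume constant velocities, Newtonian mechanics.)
Relative speed: v_rel = 44.5 - 32.2 = 12.3 m/s
Time to catch: t = d₀/v_rel = 723.3/12.3 = 58.8 s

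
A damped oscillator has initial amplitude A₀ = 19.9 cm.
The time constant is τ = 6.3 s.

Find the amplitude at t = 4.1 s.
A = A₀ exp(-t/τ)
A = A₀ exp(−t/τ) = 19.9×exp(−4.1/6.3) = 10.38 cm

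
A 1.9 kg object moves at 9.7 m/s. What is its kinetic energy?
KE = ½mv² = ½×1.9×9.7² = 89.3855 J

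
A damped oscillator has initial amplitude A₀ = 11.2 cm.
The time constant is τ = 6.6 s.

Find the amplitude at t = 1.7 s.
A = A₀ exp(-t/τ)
A = A₀ exp(−t/τ) = 11.2×exp(−1.7/6.6) = 8.657 cm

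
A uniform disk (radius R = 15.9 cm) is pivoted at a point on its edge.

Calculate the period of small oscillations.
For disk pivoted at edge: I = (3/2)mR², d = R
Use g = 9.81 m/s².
I/m = (3/2)R² = 0.03792 m²; d = R = 0.159 m
T = 2π√((3/2)R²/(gR)) = 2π√(3R/(2g)) = 0.9797 s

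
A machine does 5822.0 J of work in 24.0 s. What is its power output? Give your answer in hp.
P = W/t = 5822 J / 24 s = 242.6 W = 0.3253 hp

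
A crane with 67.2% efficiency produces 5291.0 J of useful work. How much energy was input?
W_in = W_out/η = 5291.0/0.672 = 7873.5 J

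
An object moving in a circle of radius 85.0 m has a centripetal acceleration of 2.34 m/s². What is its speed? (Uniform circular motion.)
v = √(a_c × r) = √(2.34 × 85.0) = 14.1 m/s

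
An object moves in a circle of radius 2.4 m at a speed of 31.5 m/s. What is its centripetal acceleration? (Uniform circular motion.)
a_c = v²/r = 31.5²/2.4 = 992.25/2.4 = 413.44 m/s²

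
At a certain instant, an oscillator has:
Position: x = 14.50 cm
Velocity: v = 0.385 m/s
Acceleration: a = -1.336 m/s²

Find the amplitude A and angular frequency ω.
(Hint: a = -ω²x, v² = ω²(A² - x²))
a = −ω²x → ω = √(|a|/x) = √(1.336/0.145) = 3.035 rad/s
v² = ω²(A² − x²) → A = √(x² + v²/ω²) = √(0.145² + 0.385²/3.035²) = 0.1926 m = 19.26 cm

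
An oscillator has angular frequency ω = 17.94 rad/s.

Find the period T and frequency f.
T = 2π/ω = 2π/17.94 = 0.3502 s; f = ω/2π = 2.855 Hz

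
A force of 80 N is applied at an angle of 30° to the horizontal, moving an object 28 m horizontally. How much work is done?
W = Fd cosθ = 80×28×cos(30°) = 1939.9 J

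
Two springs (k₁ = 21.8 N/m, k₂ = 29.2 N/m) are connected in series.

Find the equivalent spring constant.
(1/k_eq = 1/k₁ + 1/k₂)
1/k_eq = 1/21.8 + 1/29.2 = 0.080118; k_eq = 12.48 N/m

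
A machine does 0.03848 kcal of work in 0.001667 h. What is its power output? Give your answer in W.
P = W/t = 161 J / 6.001 s = 26.83 W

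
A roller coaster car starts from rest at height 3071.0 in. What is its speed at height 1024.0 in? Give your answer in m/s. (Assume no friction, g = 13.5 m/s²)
mgh₁ = ½mv₂² + mgh₂ → v₂ = √(2g(h₁−h₂)) = √(2×13.5×(78−26.01)) = 37.47 m/s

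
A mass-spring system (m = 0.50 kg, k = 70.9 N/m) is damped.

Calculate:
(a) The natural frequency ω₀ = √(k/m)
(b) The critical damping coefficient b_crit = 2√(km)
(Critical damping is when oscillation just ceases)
ω₀ = √(k/m) = √(70.9/0.5) = 11.91 rad/s
b_crit = 2√(km) = 2√(70.9×0.5) = 11.91 kg/s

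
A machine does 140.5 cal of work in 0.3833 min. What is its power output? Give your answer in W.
P = W/t = 587.9 J / 23 s = 25.56 W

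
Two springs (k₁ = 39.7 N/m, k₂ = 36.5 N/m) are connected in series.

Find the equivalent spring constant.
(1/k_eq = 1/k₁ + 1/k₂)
1/k_eq = 1/39.7 + 1/36.5 = 0.052586; k_eq = 19.02 N/m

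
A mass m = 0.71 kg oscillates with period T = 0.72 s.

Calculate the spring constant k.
T = 2π√(m/k) → k = m(2π/T)² = 0.71×(2π/0.72)² = 54.07 N/m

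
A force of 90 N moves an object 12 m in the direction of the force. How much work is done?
W = Fd = 90×12 = 1080.0 J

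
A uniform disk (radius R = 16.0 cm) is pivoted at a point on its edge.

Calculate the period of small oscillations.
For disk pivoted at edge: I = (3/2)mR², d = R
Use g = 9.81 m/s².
I/m = (3/2)R² = 0.0384 m²; d = R = 0.16 m
T = 2π√((3/2)R²/(gR)) = 2π√(3R/(2g)) = 0.9828 s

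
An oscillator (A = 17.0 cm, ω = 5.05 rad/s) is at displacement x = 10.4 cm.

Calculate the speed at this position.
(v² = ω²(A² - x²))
v = ω√(A² − x²) = 5.05×√(0.17² − 0.104²) = 0.6791 m/s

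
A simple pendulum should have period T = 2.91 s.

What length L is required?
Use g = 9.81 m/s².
T = 2π√(L/g) → L = g(T/2π)² = 9.81×(2.91/2π)² = 2.104 m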